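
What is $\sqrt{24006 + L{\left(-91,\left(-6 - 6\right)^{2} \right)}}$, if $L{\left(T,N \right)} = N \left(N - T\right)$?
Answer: $\sqrt{57846} \approx 240.51$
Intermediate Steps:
$\sqrt{24006 + L{\left(-91,\left(-6 - 6\right)^{2} \right)}} = \sqrt{24006 + \left(-6 - 6\right)^{2} \left(\left(-6 - 6\right)^{2} - -91\right)} = \sqrt{24006 + \left(-6 - 6\right)^{2} \left(\left(-6 - 6\right)^{2} + 91\right)} = \sqrt{24006 + \left(-12\right)^{2} \left(\left(-12\right)^{2} + 91\right)} = \sqrt{24006 + 144 \left(144 + 91\right)} = \sqrt{24006 + 144 \cdot 235} = \sqrt{24006 + 33840} = \sqrt{57846}$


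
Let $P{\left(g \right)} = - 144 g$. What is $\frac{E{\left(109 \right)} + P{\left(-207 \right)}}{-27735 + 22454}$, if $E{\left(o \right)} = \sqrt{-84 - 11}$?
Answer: $- \frac{29808}{5281} - \frac{i \sqrt{95}}{5281} \approx -5.6444 - 0.0018456 i$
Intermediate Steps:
$E{\left(o \right)} = i \sqrt{95}$ ($E{\left(o \right)} = \sqrt{-95} = i \sqrt{95}$)
$\frac{E{\left(109 \right)} + P{\left(-207 \right)}}{-27735 + 22454} = \frac{i \sqrt{95} - -29808}{-27735 + 22454} = \frac{i \sqrt{95} + 29808}{-5281} = \left(29808 + i \sqrt{95}\right) \left(- \frac{1}{5281}\right) = - \frac{29808}{5281} - \frac{i \sqrt{95}}{5281}$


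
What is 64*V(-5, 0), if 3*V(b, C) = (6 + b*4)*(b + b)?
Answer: 8960/3 ≈ 2986.7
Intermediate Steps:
V(b, C) = 2*b*(6 + 4*b)/3 (V(b, C) = ((6 + b*4)*(b + b))/3 = ((6 + 4*b)*(2*b))/3 = (2*b*(6 + 4*b))/3 = 2*b*(6 + 4*b)/3)
64*V(-5, 0) = 64*((4/3)*(-5)*(3 + 2*(-5))) = 64*((4/3)*(-5)*(3 - 10)) = 64*((4/3)*(-5)*(-7)) = 64*(140/3) = 8960/3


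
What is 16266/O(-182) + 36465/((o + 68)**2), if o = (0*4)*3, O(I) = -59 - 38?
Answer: -4216287/26384 ≈ -159.80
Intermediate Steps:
O(I) = -97
o = 0 (o = 0*3 = 0)
16266/O(-182) + 36465/((o + 68)**2) = 16266/(-97) + 36465/((0 + 68)**2) = 16266*(-1/97) + 36465/(68**2) = -16266/97 + 36465/4624 = -16266/97 + 36465*(1/4624) = -16266/97 + 2145/272 = -4216287/26384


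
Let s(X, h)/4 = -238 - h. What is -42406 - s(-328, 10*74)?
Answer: -38494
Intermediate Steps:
s(X, h) = -952 - 4*h (s(X, h) = 4*(-238 - h) = -952 - 4*h)
-42406 - s(-328, 10*74) = -42406 - (-952 - 40*74) = -42406 - (-952 - 4*740) = -42406 - (-952 - 2960) = -42406 - 1*(-3912) = -42406 + 3912 = -38494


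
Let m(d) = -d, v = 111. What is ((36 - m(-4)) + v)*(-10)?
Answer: -1430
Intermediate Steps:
((36 - m(-4)) + v)*(-10) = ((36 - (-1)*(-4)) + 111)*(-10) = ((36 - 1*4) + 111)*(-10) = ((36 - 4) + 111)*(-10) = (32 + 111)*(-10) = 143*(-10) = -1430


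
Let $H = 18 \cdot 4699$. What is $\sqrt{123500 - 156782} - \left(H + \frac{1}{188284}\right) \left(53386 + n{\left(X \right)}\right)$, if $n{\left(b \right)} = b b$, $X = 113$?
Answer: $- \frac{1053547303853795}{188284} + 129 i \sqrt{2} \approx -5.5955 \cdot 10^{9} + 182.43 i$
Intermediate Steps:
$H = 84582$
$n{\left(b \right)} = b^{2}$
$\sqrt{123500 - 156782} - \left(H + \frac{1}{188284}\right) \left(53386 + n{\left(X \right)}\right) = \sqrt{123500 - 156782} - \left(84582 + \frac{1}{188284}\right) \left(53386 + 113^{2}\right) = \sqrt{-33282} - \left(84582 + \frac{1}{188284}\right) \left(53386 + 12769\right) = 129 i \sqrt{2} - \frac{15925437289}{188284} \cdot 66155 = 129 i \sqrt{2} - \frac{1053547303853795}{188284} = - \frac{1053547303853795}{188284} + 129 i \sqrt{2}$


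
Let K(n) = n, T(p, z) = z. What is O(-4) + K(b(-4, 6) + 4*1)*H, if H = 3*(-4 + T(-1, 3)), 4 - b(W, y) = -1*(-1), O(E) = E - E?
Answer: -21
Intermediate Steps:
O(E) = 0
b(W, y) = 3 (b(W, y) = 4 - (-1)*(-1) = 4 - 1*1 = 4 - 1 = 3)
H = -3 (H = 3*(-4 + 3) = 3*(-1) = -3)
O(-4) + K(b(-4, 6) + 4*1)*H = 0 + (3 + 4*1)*(-3) = 0 + (3 + 4)*(-3) = 0 + 7*(-3) = 0 - 21 = -21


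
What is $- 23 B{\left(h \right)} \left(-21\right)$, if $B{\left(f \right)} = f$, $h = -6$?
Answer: $-2898$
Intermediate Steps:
$- 23 B{\left(h \right)} \left(-21\right) = \left(-23\right) \left(-6\right) \left(-21\right) = 138 \left(-21\right) = -2898$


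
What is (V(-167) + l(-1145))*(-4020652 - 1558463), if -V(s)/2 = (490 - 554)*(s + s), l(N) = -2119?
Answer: 250340469165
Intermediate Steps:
V(s) = 256*s (V(s) = -2*(490 - 554)*(s + s) = -(-128)*2*s = -(-256)*s = 256*s)
(V(-167) + l(-1145))*(-4020652 - 1558463) = (256*(-167) - 2119)*(-4020652 - 1558463) = (-42752 - 2119)*(-5579115) = -44871*(-5579115) = 250340469165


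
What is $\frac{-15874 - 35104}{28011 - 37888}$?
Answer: $\frac{50978}{9877} \approx 5.1613$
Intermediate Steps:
$\frac{-15874 - 35104}{28011 - 37888} = - \frac{50978}{-9877} = \left(-50978\right) \left(- \frac{1}{9877}\right) = \frac{50978}{9877}$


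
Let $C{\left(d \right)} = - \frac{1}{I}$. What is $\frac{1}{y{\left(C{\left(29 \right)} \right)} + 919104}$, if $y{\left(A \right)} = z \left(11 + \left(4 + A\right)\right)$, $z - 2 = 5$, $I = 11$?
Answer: $\frac{11}{10111292} \approx 1.0879 \cdot 10^{-6}$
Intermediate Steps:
$z = 7$ ($z = 2 + 5 = 7$)
$C{\left(d \right)} = - \frac{1}{11}$
$y{\left(A \right)} = 105 + 7 A$ ($y{\left(A \right)} = 7 \left(11 + \left(4 + A\right)\right) = 7 \left(15 + A\right) = 105 + 7 A$)
$\frac{1}{y{\left(C{\left(29 \right)} \right)} + 919104} = \frac{1}{\left(105 + 7 \left(- \frac{1}{11}\right)\right) + 919104} = \frac{1}{\left(105 - \frac{7}{11}\right) + 919104} = \frac{1}{\frac{1148}{11} + 919104} = \frac{1}{\frac{10111292}{11}} = \frac{11}{10111292}$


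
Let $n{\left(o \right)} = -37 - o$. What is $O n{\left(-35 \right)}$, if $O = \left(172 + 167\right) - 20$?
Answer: $-638$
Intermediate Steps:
$O = 319$ ($O = 339 - 20 = 319$)
$O n{\left(-35 \right)} = 319 \left(-37 - -35\right) = 319 \left(-37 + 35\right) = 319 \left(-2\right) = -638$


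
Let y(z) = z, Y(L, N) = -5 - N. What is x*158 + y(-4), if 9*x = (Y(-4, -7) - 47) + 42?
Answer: -170/3 ≈ -56.667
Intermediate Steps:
x = -⅓ (x = (((-5 - 1*(-7)) - 47) + 42)/9 = (((-5 + 7) - 47) + 42)/9 = ((2 - 47) + 42)/9 = (-45 + 42)/9 = (⅑)*(-3) = -⅓ ≈ -0.33333)
x*158 + y(-4) = -⅓*158 - 4 = -158/3 - 4 = -170/3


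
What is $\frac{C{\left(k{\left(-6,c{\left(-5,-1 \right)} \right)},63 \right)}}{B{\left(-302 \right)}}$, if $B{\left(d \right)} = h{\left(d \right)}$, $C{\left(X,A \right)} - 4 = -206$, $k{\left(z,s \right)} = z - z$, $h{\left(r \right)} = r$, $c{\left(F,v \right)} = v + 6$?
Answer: $\frac{101}{151} \approx 0.66887$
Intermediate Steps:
$c{\left(F,v \right)} = 6 + v$
$k{\left(z,s \right)} = 0$
$C{\left(X,A \right)} = -202$ ($C{\left(X,A \right)} = 4 - 206 = -202$)
$B{\left(d \right)} = d$
$\frac{C{\left(k{\left(-6,c{\left(-5,-1 \right)} \right)},63 \right)}}{B{\left(-302 \right)}} = - \frac{202}{-302} = \left(-202\right) \left(- \frac{1}{302}\right) = \frac{101}{151}$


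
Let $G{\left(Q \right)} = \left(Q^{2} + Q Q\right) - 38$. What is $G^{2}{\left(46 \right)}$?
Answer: $17589636$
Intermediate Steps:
$G{\left(Q \right)} = -38 + 2 Q^{2}$ ($G{\left(Q \right)} = \left(Q^{2} + Q^{2}\right) - 38 = 2 Q^{2} - 38 = -38 + 2 Q^{2}$)
$G^{2}{\left(46 \right)} = \left(-38 + 2 \cdot 46^{2}\right)^{2} = \left(-38 + 2 \cdot 2116\right)^{2} = \left(-38 + 4232\right)^{2} = 4194^{2} = 17589636$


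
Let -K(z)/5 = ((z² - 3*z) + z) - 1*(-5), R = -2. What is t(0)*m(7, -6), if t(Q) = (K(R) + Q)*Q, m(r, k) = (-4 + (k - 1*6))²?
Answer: 0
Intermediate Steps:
K(z) = -25 - 5*z² + 10*z (K(z) = -5*(((z² - 3*z) + z) - 1*(-5)) = -5*((z² - 2*z) + 5) = -5*(5 + z² - 2*z) = -25 - 5*z² + 10*z)
m(r, k) = (-10 + k)² (m(r, k) = (-4 + (k - 6))² = (-4 + (-6 + k))² = (-10 + k)²)
t(Q) = Q*(-65 + Q) (t(Q) = ((-25 - 5*(-2)² + 10*(-2)) + Q)*Q = ((-25 - 5*4 - 20) + Q)*Q = ((-25 - 20 - 20) + Q)*Q = (-65 + Q)*Q = Q*(-65 + Q))
t(0)*m(7, -6) = (0*(-65 + 0))*(-10 - 6)² = (0*(-65))*(-16)² = 0*256 = 0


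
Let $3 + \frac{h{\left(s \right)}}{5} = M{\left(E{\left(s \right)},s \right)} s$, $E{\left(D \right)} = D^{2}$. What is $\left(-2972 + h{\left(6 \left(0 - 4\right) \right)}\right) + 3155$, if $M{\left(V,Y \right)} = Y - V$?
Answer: $72168$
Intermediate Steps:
$h{\left(s \right)} = -15 + 5 s \left(s - s^{2}\right)$ ($h{\left(s \right)} = -15 + 5 \left(s - s^{2}\right) s = -15 + 5 s \left(s - s^{2}\right)$)
$\left(-2972 + h{\left(6 \left(0 - 4\right) \right)}\right) + 3155 = \left(-2972 - \left(15 - 5 \cdot 36 \left(0 - 4\right)^{2} + 5 \cdot 216 \left(0 - 4\right)^{3}\right)\right) + 3155 = \left(-2972 - \left(15 - 69120 - 2880\right)\right) + 3155 = \left(-2972 - -71985\right) + 3155 = \left(-2972 + \left(-15 + 69120 + 2880\right)\right) + 3155 = \left(-2972 + 71985\right) + 3155 = 69013 + 3155 = 72168$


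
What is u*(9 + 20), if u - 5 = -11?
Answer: -174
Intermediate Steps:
u = -6 (u = 5 - 11 = -6)
u*(9 + 20) = -6*(9 + 20) = -6*29 = -174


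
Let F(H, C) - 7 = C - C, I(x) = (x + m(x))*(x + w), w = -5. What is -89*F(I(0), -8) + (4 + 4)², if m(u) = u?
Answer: -559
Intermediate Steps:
I(x) = 2*x*(-5 + x) (I(x) = (x + x)*(x - 5) = (2*x)*(-5 + x) = 2*x*(-5 + x))
F(H, C) = 7 (F(H, C) = 7 + (C - C) = 7 + 0 = 7)
-89*F(I(0), -8) + (4 + 4)² = -89*7 + (4 + 4)² = -623 + 8² = -623 + 64 = -559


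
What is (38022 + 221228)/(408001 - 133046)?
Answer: 51850/54991 ≈ 0.94288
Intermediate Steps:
(38022 + 221228)/(408001 - 133046) = 259250/274955 = 259250*(1/274955) = 51850/54991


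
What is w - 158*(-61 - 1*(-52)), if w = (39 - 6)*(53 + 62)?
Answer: 5217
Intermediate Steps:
w = 3795 (w = 33*115 = 3795)
w - 158*(-61 - 1*(-52)) = 3795 - 158*(-61 - 1*(-52)) = 3795 - 158*(-61 + 52) = 3795 - 158*(-9) = 3795 + 1422 = 5217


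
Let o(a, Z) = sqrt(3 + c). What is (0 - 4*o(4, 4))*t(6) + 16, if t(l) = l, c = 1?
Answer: -32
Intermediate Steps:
o(a, Z) = 2 (o(a, Z) = sqrt(3 + 1) = sqrt(4) = 2)
(0 - 4*o(4, 4))*t(6) + 16 = (0 - 4*2)*6 + 16 = (0 - 8)*6 + 16 = -8*6 + 16 = -48 + 16 = -32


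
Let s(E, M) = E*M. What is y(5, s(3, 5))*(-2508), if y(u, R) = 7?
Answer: -17556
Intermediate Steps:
y(5, s(3, 5))*(-2508) = 7*(-2508) = -17556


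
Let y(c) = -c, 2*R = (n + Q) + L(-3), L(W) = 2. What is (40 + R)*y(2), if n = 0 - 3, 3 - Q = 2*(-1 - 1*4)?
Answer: -92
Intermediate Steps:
Q = 13 (Q = 3 - 2*(-1 - 1*4) = 3 - 2*(-1 - 4) = 3 - 2*(-5) = 3 - 1*(-10) = 3 + 10 = 13)
n = -3
R = 6 (R = ((-3 + 13) + 2)/2 = (10 + 2)/2 = (½)*12 = 6)
(40 + R)*y(2) = (40 + 6)*(-1*2) = 46*(-2) = -92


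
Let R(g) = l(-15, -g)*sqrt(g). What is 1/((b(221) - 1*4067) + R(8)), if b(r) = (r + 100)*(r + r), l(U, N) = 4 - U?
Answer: 137815/18992971337 - 38*sqrt(2)/18992971337 ≈ 7.2533e-6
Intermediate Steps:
b(r) = 2*r*(100 + r) (b(r) = (100 + r)*(2*r) = 2*r*(100 + r))
R(g) = 19*sqrt(g) (R(g) = (4 - 1*(-15))*sqrt(g) = (4 + 15)*sqrt(g) = 19*sqrt(g))
1/((b(221) - 1*4067) + R(8)) = 1/((2*221*(100 + 221) - 1*4067) + 19*sqrt(8)) = 1/((2*221*321 - 4067) + 19*(2*sqrt(2))) = 1/((141882 - 4067) + 38*sqrt(2)) = 1/(137815 + 38*sqrt(2))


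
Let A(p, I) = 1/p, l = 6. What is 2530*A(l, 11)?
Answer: 1265/3 ≈ 421.67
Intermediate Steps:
2530*A(l, 11) = 2530/6 = 2530*(⅙) = 1265/3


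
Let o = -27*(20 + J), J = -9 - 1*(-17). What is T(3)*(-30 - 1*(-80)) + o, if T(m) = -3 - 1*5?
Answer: -1156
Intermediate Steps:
J = 8 (J = -9 + 17 = 8)
T(m) = -8 (T(m) = -3 - 5 = -8)
o = -756 (o = -27*(20 + 8) = -27*28 = -756)
T(3)*(-30 - 1*(-80)) + o = -8*(-30 - 1*(-80)) - 756 = -8*(-30 + 80) - 756 = -8*50 - 756 = -400 - 756 = -1156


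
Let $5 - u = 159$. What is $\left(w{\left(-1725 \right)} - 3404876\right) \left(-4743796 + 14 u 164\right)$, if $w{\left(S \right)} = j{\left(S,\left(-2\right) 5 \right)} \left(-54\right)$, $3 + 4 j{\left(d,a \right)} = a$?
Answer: $17355052234690$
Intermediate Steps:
$u = -154$ ($u = 5 - 159 = -154$)
$j{\left(d,a \right)} = - \frac{3}{4} + \frac{a}{4}$
$w{\left(S \right)} = \frac{351}{2}$ ($w{\left(S \right)} = \left(- \frac{3}{4} + \frac{\left(-2\right) 5}{4}\right) \left(-54\right) = \left(- \frac{3}{4} + \frac{1}{4} \left(-10\right)\right) \left(-54\right) = \left(- \frac{3}{4} - \frac{5}{2}\right) \left(-54\right) = \left(- \frac{13}{4}\right) \left(-54\right) = \frac{351}{2}$)
$\left(w{\left(-1725 \right)} - 3404876\right) \left(-4743796 + 14 u 164\right) = \left(\frac{351}{2} - 3404876\right) \left(-4743796 + 14 \left(-154\right) 164\right) = - \frac{6809401 \left(-4743796 - 353584\right)}{2} = \left(- \frac{6809401}{2}\right) \left(-5097380\right) = 17355052234690$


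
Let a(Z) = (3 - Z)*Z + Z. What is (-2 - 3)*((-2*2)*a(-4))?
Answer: -640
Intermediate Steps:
a(Z) = Z + Z*(3 - Z) (a(Z) = Z*(3 - Z) + Z = Z + Z*(3 - Z))
(-2 - 3)*((-2*2)*a(-4)) = (-2 - 3)*((-2*2)*(-4*(4 - 1*(-4)))) = -(-20)*(-4*(4 + 4)) = -(-20)*(-4*8) = -(-20)*(-32) = -5*128 = -640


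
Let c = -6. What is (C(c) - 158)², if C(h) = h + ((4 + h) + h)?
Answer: 29584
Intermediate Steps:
C(h) = 4 + 3*h (C(h) = h + (4 + 2*h) = 4 + 3*h)
(C(c) - 158)² = ((4 + 3*(-6)) - 158)² = ((4 - 18) - 158)² = (-14 - 158)² = (-172)² = 29584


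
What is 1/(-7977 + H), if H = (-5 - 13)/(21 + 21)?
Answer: -7/55842 ≈ -0.00012535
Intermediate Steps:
H = -3/7 (H = -18/42 = (1/42)*(-18) = -3/7 ≈ -0.42857)
1/(-7977 + H) = 1/(-7977 - 3/7) = 1/(-55842/7) = -7/55842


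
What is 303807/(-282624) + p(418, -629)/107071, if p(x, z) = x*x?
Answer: 244235891/438562816 ≈ 0.55690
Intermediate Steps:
p(x, z) = x²
303807/(-282624) + p(418, -629)/107071 = 303807/(-282624) + 418²/107071 = 303807*(-1/282624) + 174724*(1/107071) = -4403/4096 + 174724/107071 = 244235891/438562816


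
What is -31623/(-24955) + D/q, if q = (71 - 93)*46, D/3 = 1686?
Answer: -2048259/549010 ≈ -3.7308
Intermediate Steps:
D = 5058 (D = 3*1686 = 5058)
q = -1012 (q = -22*46 = -1012)
-31623/(-24955) + D/q = -31623/(-24955) + 5058/(-1012) = -31623*(-1/24955) + 5058*(-1/1012) = 31623/24955 - 2529/506 = -2048259/549010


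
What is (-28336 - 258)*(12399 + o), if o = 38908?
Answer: -1467072358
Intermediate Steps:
(-28336 - 258)*(12399 + o) = (-28336 - 258)*(12399 + 38908) = -28594*51307 = -1467072358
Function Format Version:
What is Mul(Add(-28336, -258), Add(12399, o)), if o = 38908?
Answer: -1467072358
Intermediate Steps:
Mul(Add(-28336, -258), Add(12399, o)) = Mul(Add(-28336, -258), Add(12399, 38908)) = Mul(-28594, 51307) = -1467072358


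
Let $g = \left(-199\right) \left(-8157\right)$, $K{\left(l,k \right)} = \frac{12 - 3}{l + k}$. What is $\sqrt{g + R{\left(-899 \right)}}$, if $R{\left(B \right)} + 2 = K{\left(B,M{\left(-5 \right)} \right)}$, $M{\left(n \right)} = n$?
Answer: $\frac{\sqrt{331634627230}}{452} \approx 1274.1$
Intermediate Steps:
$K{\left(l,k \right)} = \frac{9}{k + l}$
$R{\left(B \right)} = -2 + \frac{9}{-5 + B}$
$g = 1623243$
$\sqrt{g + R{\left(-899 \right)}} = \sqrt{1623243 + \frac{19 - -1798}{-5 - 899}} = \sqrt{1623243 + \frac{19 + 1798}{-904}} = \sqrt{1623243 - \frac{1817}{904}} = \sqrt{\frac{1467409855}{904}} = \frac{\sqrt{331634627230}}{452}$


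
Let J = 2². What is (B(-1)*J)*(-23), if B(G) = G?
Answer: 92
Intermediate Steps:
J = 4
(B(-1)*J)*(-23) = -1*4*(-23) = -4*(-23) = 92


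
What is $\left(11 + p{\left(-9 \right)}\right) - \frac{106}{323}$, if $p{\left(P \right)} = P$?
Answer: $\frac{540}{323} \approx 1.6718$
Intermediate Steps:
$\left(11 + p{\left(-9 \right)}\right) - \frac{106}{323} = \left(11 - 9\right) - \frac{106}{323} = 2 - \frac{106}{323} = \frac{540}{323}$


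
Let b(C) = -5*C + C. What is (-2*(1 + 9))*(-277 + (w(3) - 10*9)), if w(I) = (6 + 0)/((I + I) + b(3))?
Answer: 7360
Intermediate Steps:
b(C) = -4*C
w(I) = 6/(-12 + 2*I) (w(I) = (6 + 0)/((I + I) - 4*3) = 6/(2*I - 12) = 6/(-12 + 2*I))
(-2*(1 + 9))*(-277 + (w(3) - 10*9)) = (-2*(1 + 9))*(-277 + (3/(-6 + 3) - 10*9)) = (-2*10)*(-277 + (3/(-3) - 90)) = -20*(-277 + (3*(-⅓) - 90)) = -20*(-277 + (-1 - 90)) = -20*(-277 - 91) = -20*(-368) = 7360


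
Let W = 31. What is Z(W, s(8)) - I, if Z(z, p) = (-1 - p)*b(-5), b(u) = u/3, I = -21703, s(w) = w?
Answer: 21718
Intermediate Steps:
b(u) = u/3 (b(u) = u*(⅓) = u/3)
Z(z, p) = 5/3 + 5*p/3 (Z(z, p) = (-1 - p)*((⅓)*(-5)) = (-1 - p)*(-5/3) = 5/3 + 5*p/3)
Z(W, s(8)) - I = (5/3 + (5/3)*8) - 1*(-21703) = (5/3 + 40/3) + 21703 = 15 + 21703 = 21718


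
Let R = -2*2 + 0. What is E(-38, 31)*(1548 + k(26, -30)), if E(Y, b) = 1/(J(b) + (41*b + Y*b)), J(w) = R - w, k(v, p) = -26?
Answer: 761/29 ≈ 26.241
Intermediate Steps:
R = -4 (R = -4 + 0 = -4)
J(w) = -4 - w
E(Y, b) = 1/(-4 + 40*b + Y*b) (E(Y, b) = 1/((-4 - b) + (41*b + Y*b)) = 1/(-4 + 40*b + Y*b))
E(-38, 31)*(1548 + k(26, -30)) = (1548 - 26)/(-4 + 40*31 - 38*31) = 1522/(-4 + 1240 - 1178) = 1522/58 = (1/58)*1522 = 761/29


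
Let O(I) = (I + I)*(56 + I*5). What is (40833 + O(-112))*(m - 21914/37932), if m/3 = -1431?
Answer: -143890335165/218 ≈ -6.6005e+8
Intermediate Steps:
m = -4293 (m = 3*(-1431) = -4293)
O(I) = 2*I*(56 + 5*I) (O(I) = (2*I)*(56 + 5*I) = 2*I*(56 + 5*I))
(40833 + O(-112))*(m - 21914/37932) = (40833 + 2*(-112)*(56 + 5*(-112)))*(-4293 - 21914/37932) = (40833 + 2*(-112)*(56 - 560))*(-4293 - 21914*1/37932) = (40833 + 2*(-112)*(-504))*(-4293 - 10957/18966) = (40833 + 112896)*(-81431995/18966) = 153729*(-81431995/18966) = -143890335165/218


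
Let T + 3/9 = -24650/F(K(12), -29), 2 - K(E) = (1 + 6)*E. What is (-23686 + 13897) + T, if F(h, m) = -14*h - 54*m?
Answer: -39889351/4071 ≈ -9798.4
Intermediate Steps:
K(E) = 2 - 7*E (K(E) = 2 - (1 + 6)*E = 2 - 7*E)
F(h, m) = -54*m - 14*h
T = -38332/4071 (T = -⅓ - 24650/(-54*(-29) - 14*(2 - 7*12)) = -⅓ - 24650/(1566 - 14*(2 - 84)) = -⅓ - 24650/(1566 - 14*(-82)) = -⅓ - 24650/(1566 + 1148) = -⅓ - 24650/2714 = -⅓ - 24650*1/2714 = -⅓ - 12325/1357 = -38332/4071 ≈ -9.4159)
(-23686 + 13897) + T = (-23686 + 13897) - 38332/4071 = -9789 - 38332/4071 = -39889351/4071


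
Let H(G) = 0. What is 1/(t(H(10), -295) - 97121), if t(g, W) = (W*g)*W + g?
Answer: -1/97121 ≈ -1.0296e-5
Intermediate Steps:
t(g, W) = g + g*W² (t(g, W) = g*W² + g = g + g*W²)
1/(t(H(10), -295) - 97121) = 1/(0*(1 + (-295)²) - 97121) = 1/(0*(1 + 87025) - 97121) = 1/(0*87026 - 97121) = 1/(0 - 97121) = 1/(-97121) = -1/97121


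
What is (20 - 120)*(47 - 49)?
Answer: 200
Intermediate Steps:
(20 - 120)*(47 - 49) = -100*(-2) = 200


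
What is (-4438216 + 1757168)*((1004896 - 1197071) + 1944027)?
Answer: -4696799300896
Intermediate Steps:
(-4438216 + 1757168)*((1004896 - 1197071) + 1944027) = -2681048*(-192175 + 1944027) = -2681048*1751852 = -4696799300896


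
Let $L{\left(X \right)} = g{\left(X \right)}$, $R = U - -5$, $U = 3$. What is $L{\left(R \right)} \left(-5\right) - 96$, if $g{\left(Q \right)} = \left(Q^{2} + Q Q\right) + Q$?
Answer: $-776$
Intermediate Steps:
$R = 8$ ($R = 3 - -5 = 3 + 5 = 8$)
$g{\left(Q \right)} = Q + 2 Q^{2}$ ($g{\left(Q \right)} = \left(Q^{2} + Q^{2}\right) + Q = 2 Q^{2} + Q = Q + 2 Q^{2}$)
$L{\left(X \right)} = X \left(1 + 2 X\right)$
$L{\left(R \right)} \left(-5\right) - 96 = 8 \left(1 + 2 \cdot 8\right) \left(-5\right) - 96 = 8 \left(1 + 16\right) \left(-5\right) - 96 = 8 \cdot 17 \left(-5\right) - 96 = 136 \left(-5\right) - 96 = -680 - 96 = -776$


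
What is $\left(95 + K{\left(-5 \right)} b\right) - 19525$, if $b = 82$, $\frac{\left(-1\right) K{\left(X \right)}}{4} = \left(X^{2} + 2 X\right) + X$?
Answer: $-22710$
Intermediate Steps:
$K{\left(X \right)} = - 12 X - 4 X^{2}$ ($K{\left(X \right)} = - 4 \left(\left(X^{2} + 2 X\right) + X\right) = - 4 \left(X^{2} + 3 X\right) = - 12 X - 4 X^{2}$)
$\left(95 + K{\left(-5 \right)} b\right) - 19525 = \left(95 + \left(-4\right) \left(-5\right) \left(3 - 5\right) 82\right) - 19525 = \left(95 + \left(-4\right) \left(-5\right) \left(-2\right) 82\right) - 19525 = \left(95 - 3280\right) - 19525 = -3185 - 19525 = -22710$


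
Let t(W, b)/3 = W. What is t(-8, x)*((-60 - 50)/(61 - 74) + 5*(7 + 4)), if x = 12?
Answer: -19800/13 ≈ -1523.1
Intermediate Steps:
t(W, b) = 3*W
t(-8, x)*((-60 - 50)/(61 - 74) + 5*(7 + 4)) = (3*(-8))*((-60 - 50)/(61 - 74) + 5*(7 + 4)) = -24*(-110/(-13) + 5*11) = -24*(-110*(-1/13) + 55) = -24*(110/13 + 55) = -24*825/13 = -19800/13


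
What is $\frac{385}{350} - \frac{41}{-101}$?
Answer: $\frac{1521}{1010} \approx 1.5059$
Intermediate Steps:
$\frac{385}{350} - \frac{41}{-101} = 385 \cdot \frac{1}{350} - - \frac{41}{101} = \frac{11}{10} + \frac{41}{101} = \frac{1521}{1010}$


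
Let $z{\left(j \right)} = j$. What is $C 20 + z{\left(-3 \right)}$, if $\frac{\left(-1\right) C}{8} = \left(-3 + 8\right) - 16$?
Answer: $1757$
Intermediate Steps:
$C = 88$ ($C = - 8 \left(\left(-3 + 8\right) - 16\right) = - 8 \left(5 - 16\right) = \left(-8\right) \left(-11\right) = 88$)
$C 20 + z{\left(-3 \right)} = 88 \cdot 20 - 3 = 1760 - 3 = 1757$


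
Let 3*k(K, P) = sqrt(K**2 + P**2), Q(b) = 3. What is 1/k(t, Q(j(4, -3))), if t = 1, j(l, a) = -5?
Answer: 3*sqrt(10)/10 ≈ 0.94868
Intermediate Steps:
k(K, P) = sqrt(K**2 + P**2)/3
1/k(t, Q(j(4, -3))) = 1/(sqrt(1**2 + 3**2)/3) = 1/(sqrt(1 + 9)/3) = 1/(sqrt(10)/3) = 3*sqrt(10)/10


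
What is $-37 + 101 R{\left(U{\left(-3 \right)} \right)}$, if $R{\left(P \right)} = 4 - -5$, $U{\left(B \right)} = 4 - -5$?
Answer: $872$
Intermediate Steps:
$U{\left(B \right)} = 9$ ($U{\left(B \right)} = 4 + 5 = 9$)
$R{\left(P \right)} = 9$ ($R{\left(P \right)} = 4 + 5 = 9$)
$-37 + 101 R{\left(U{\left(-3 \right)} \right)} = -37 + 101 \cdot 9 = -37 + 909 = 872$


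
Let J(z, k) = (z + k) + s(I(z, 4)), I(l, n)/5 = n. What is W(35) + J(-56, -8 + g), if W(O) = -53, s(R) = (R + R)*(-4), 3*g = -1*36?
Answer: -289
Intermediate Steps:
g = -12 (g = (-1*36)/3 = (⅓)*(-36) = -12)
I(l, n) = 5*n
s(R) = -8*R (s(R) = (2*R)*(-4) = -8*R)
J(z, k) = -160 + k + z (J(z, k) = (z + k) - 40*4 = (k + z) - 8*20 = (k + z) - 160 = -160 + k + z)
W(35) + J(-56, -8 + g) = -53 + (-160 + (-8 - 12) - 56) = -53 + (-160 - 20 - 56) = -53 - 236 = -289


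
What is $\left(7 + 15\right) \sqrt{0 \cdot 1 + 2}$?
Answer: $22 \sqrt{2} \approx 31.113$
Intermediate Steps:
$\left(7 + 15\right) \sqrt{0 \cdot 1 + 2} = 22 \sqrt{0 + 2} = 22 \sqrt{2}$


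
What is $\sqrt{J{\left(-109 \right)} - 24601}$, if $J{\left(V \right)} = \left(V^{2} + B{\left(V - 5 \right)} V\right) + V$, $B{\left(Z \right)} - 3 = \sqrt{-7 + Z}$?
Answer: $\sqrt{-13156 - 1199 i} \approx 5.2213 - 114.82 i$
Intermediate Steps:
$B{\left(Z \right)} = 3 + \sqrt{-7 + Z}$
$J{\left(V \right)} = V + V^{2} + V \left(3 + \sqrt{-12 + V}\right)$ ($J{\left(V \right)} = \left(V^{2} + \left(3 + \sqrt{-7 + \left(V - 5\right)}\right) V\right) + V = \left(V^{2} + \left(3 + \sqrt{-7 + \left(-5 + V\right)}\right) V\right) + V = \left(V^{2} + \left(3 + \sqrt{-12 + V}\right) V\right) + V = \left(V^{2} + V \left(3 + \sqrt{-12 + V}\right)\right) + V = V + V^{2} + V \left(3 + \sqrt{-12 + V}\right)$)
$\sqrt{J{\left(-109 \right)} - 24601} = \sqrt{- 109 \left(4 - 109 + \sqrt{-12 - 109}\right) - 24601} = \sqrt{- 109 \left(4 - 109 + \sqrt{-121}\right) - 24601} = \sqrt{- 109 \left(4 - 109 + 11 i\right) - 24601} = \sqrt{- 109 \left(-105 + 11 i\right) - 24601} = \sqrt{\left(11445 - 1199 i\right) - 24601} = \sqrt{-13156 - 1199 i}$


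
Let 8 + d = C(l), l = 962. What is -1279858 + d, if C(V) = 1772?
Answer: -1278094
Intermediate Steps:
d = 1764 (d = -8 + 1772 = 1764)
-1279858 + d = -1279858 + 1764 = -1278094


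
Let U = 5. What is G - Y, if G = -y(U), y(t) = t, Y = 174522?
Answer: -174527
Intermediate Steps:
G = -5 (G = -1*5 = -5)
G - Y = -5 - 1*174522 = -5 - 174522 = -174527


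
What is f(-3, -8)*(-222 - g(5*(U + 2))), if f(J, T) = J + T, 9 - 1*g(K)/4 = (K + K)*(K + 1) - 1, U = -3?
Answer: 1122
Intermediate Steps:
g(K) = 40 - 8*K*(1 + K) (g(K) = 36 - 4*((K + K)*(K + 1) - 1) = 36 - 4*((2*K)*(1 + K) - 1) = 36 - 4*(2*K*(1 + K) - 1) = 36 - 4*(-1 + 2*K*(1 + K)) = 36 + (4 - 8*K*(1 + K)) = 40 - 8*K*(1 + K))
f(-3, -8)*(-222 - g(5*(U + 2))) = (-3 - 8)*(-222 - (40 - 40*(-3 + 2) - 8*25*(-3 + 2)**2)) = -11*(-222 - (40 - 40*(-1) - 8*(5*(-1))**2)) = -11*(-222 - (40 - 8*(-5) - 8*(-5)**2)) = -11*(-222 - (40 + 40 - 8*25)) = -11*(-222 - (40 + 40 - 200)) = -11*(-222 - 1*(-120)) = -11*(-222 + 120) = -11*(-102) = 1122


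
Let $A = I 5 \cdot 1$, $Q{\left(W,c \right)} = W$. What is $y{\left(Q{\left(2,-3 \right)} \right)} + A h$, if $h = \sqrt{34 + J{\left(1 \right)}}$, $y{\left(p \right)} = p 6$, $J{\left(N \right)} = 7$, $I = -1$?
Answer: $12 - 5 \sqrt{41} \approx -20.016$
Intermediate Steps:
$y{\left(p \right)} = 6 p$
$h = \sqrt{41}$ ($h = \sqrt{34 + 7} = \sqrt{41} \approx 6.4031$)
$A = -5$ ($A = \left(-1\right) 5 \cdot 1 = \left(-5\right) 1 = -5$)
$y{\left(Q{\left(2,-3 \right)} \right)} + A h = 6 \cdot 2 - 5 \sqrt{41} = 12 - 5 \sqrt{41}$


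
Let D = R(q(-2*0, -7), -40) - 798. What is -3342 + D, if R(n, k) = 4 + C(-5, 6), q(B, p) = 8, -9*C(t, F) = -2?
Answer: -37222/9 ≈ -4135.8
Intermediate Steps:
C(t, F) = 2/9 (C(t, F) = -⅑*(-2) = 2/9)
R(n, k) = 38/9 (R(n, k) = 4 + 2/9 = 38/9)
D = -7144/9 (D = 38/9 - 798 = -7144/9 ≈ -793.78)
-3342 + D = -3342 - 7144/9 = -37222/9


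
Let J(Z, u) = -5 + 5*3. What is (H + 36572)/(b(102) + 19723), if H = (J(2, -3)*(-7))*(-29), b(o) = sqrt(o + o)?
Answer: 761347246/388996525 - 77204*sqrt(51)/388996525 ≈ 1.9558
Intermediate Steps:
J(Z, u) = 10 (J(Z, u) = -5 + 15 = 10)
b(o) = sqrt(2)*sqrt(o) (b(o) = sqrt(2*o) = sqrt(2)*sqrt(o))
H = 2030 (H = (10*(-7))*(-29) = -70*(-29) = 2030)
(H + 36572)/(b(102) + 19723) = (2030 + 36572)/(sqrt(2)*sqrt(102) + 19723) = 38602/(2*sqrt(51) + 19723) = 38602/(19723 + 2*sqrt(51))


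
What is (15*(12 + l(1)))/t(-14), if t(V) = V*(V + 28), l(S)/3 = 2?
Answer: -135/98 ≈ -1.3776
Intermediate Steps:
l(S) = 6 (l(S) = 3*2 = 6)
t(V) = V*(28 + V)
(15*(12 + l(1)))/t(-14) = (15*(12 + 6))/((-14*(28 - 14))) = (15*18)/((-14*14)) = 270/(-196) = 270*(-1/196) = -135/98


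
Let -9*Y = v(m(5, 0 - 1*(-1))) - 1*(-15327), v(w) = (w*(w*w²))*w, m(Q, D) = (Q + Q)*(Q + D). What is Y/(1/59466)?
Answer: -5137963670598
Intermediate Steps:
m(Q, D) = 2*Q*(D + Q) (m(Q, D) = (2*Q)*(D + Q) = 2*Q*(D + Q))
v(w) = w⁵ (v(w) = (w*w³)*w = w⁴*w = w⁵)
Y = -86401703 (Y = -((2*5*((0 - 1*(-1)) + 5))⁵ - 1*(-15327))/9 = -((2*5*((0 + 1) + 5))⁵ + 15327)/9 = -((2*5*(1 + 5))⁵ + 15327)/9 = -((2*5*6)⁵ + 15327)/9 = -(60⁵ + 15327)/9 = -(777600000 + 15327)/9 = -⅑*777615327 = -86401703)
Y/(1/59466) = -86401703/(1/59466) = -86401703/1/59466 = -86401703*59466 = -5137963670598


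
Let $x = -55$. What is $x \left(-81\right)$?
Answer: $4455$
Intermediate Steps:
$x \left(-81\right) = \left(-55\right) \left(-81\right) = 4455$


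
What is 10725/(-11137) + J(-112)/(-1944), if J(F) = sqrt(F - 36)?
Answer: -10725/11137 - I*sqrt(37)/972 ≈ -0.96301 - 0.006258*I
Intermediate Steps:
J(F) = sqrt(-36 + F)
10725/(-11137) + J(-112)/(-1944) = 10725/(-11137) + sqrt(-36 - 112)/(-1944) = 10725*(-1/11137) + sqrt(-148)*(-1/1944) = -10725/11137 + (2*I*sqrt(37))*(-1/1944) = -10725/11137 - I*sqrt(37)/972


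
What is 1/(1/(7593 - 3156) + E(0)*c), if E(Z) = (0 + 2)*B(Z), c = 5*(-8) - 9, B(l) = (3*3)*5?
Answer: -4437/19567169 ≈ -0.00022676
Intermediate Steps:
B(l) = 45 (B(l) = 9*5 = 45)
c = -49 (c = -40 - 9 = -49)
E(Z) = 90 (E(Z) = (0 + 2)*45 = 2*45 = 90)
1/(1/(7593 - 3156) + E(0)*c) = 1/(1/(7593 - 3156) + 90*(-49)) = 1/(1/4437 - 4410) = 1/(-19567169/4437) = -4437/19567169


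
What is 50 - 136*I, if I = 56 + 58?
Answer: -15454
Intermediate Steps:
I = 114
50 - 136*I = 50 - 136*114 = 50 - 15504 = -15454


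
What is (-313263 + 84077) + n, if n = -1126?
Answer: -230312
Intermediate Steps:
(-313263 + 84077) + n = (-313263 + 84077) - 1126 = -229186 - 1126 = -230312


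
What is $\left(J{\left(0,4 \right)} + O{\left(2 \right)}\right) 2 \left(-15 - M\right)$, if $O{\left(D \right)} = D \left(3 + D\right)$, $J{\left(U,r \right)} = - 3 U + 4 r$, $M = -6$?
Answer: $-468$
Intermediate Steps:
$\left(J{\left(0,4 \right)} + O{\left(2 \right)}\right) 2 \left(-15 - M\right) = \left(\left(\left(-3\right) 0 + 4 \cdot 4\right) + 2 \left(3 + 2\right)\right) 2 \left(-15 - -6\right) = \left(\left(0 + 16\right) + 2 \cdot 5\right) 2 \left(-15 + 6\right) = \left(16 + 10\right) 2 \left(-9\right) = 26 \cdot 2 \left(-9\right) = 52 \left(-9\right) = -468$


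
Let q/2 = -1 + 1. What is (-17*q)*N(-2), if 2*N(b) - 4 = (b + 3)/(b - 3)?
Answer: 0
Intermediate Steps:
N(b) = 2 + (3 + b)/(2*(-3 + b)) (N(b) = 2 + ((b + 3)/(b - 3))/2 = 2 + ((3 + b)/(-3 + b))/2 = 2 + (3 + b)/(2*(-3 + b)))
q = 0 (q = 2*(-1 + 1) = 2*0 = 0)
(-17*q)*N(-2) = (-17*0)*((-9 + 5*(-2))/(2*(-3 - 2))) = 0*((1/2)*(-9 - 10)/(-5)) = 0*((1/2)*(-1/5)*(-19)) = 0*(19/10) = 0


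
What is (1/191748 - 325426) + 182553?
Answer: -27395612003/191748 ≈ -1.4287e+5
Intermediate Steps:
(1/191748 - 325426) + 182553 = -62399784647/191748 + 182553 = -27395612003/191748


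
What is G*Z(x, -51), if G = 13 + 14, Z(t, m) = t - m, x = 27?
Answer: 2106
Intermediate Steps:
G = 27
G*Z(x, -51) = 27*(27 - 1*(-51)) = 27*(27 + 51) = 27*78 = 2106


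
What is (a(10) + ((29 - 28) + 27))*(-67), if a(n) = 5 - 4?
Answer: -1943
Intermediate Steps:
a(n) = 1
(a(10) + ((29 - 28) + 27))*(-67) = (1 + ((29 - 28) + 27))*(-67) = (1 + (1 + 27))*(-67) = (1 + 28)*(-67) = 29*(-67) = -1943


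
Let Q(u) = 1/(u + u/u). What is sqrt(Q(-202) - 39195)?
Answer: 2*I*sqrt(395879349)/201 ≈ 197.98*I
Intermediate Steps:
Q(u) = 1/(1 + u) (Q(u) = 1/(u + 1) = 1/(1 + u))
sqrt(Q(-202) - 39195) = sqrt(1/(1 - 202) - 39195) = sqrt(1/(-201) - 39195) = sqrt(-1/201 - 39195) = sqrt(-7878196/201) = 2*I*sqrt(395879349)/201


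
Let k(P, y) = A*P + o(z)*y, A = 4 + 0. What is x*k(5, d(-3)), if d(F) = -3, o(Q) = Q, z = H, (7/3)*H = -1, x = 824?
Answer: 122776/7 ≈ 17539.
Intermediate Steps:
A = 4
H = -3/7 (H = (3/7)*(-1) = -3/7 ≈ -0.42857)
z = -3/7 ≈ -0.42857
k(P, y) = 4*P - 3*y/7
x*k(5, d(-3)) = 824*(4*5 - 3/7*(-3)) = 824*(20 + 9/7) = 824*(149/7) = 122776/7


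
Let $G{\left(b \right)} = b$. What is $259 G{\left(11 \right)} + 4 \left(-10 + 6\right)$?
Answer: $2833$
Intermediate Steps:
$259 G{\left(11 \right)} + 4 \left(-10 + 6\right) = 259 \cdot 11 + 4 \left(-10 + 6\right) = 2849 + 4 \left(-4\right) = 2849 - 16 = 2833$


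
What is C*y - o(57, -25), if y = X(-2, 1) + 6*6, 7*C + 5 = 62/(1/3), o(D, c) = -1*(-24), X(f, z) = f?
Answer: 5986/7 ≈ 855.14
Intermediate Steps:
o(D, c) = 24
C = 181/7 (C = -5/7 + (62/(1/3))/7 = -5/7 + (62/(⅓))/7 = -5/7 + (62*3)/7 = -5/7 + (⅐)*186 = -5/7 + 186/7 = 181/7 ≈ 25.857)
y = 34 (y = -2 + 6*6 = -2 + 36 = 34)
C*y - o(57, -25) = (181/7)*34 - 1*24 = 6154/7 - 24 = 5986/7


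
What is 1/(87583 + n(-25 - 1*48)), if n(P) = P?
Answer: 1/87510 ≈ 1.1427e-5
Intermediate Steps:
1/(87583 + n(-25 - 1*48)) = 1/(87583 + (-25 - 1*48)) = 1/(87583 + (-25 - 48)) = 1/(87583 - 73) = 1/87510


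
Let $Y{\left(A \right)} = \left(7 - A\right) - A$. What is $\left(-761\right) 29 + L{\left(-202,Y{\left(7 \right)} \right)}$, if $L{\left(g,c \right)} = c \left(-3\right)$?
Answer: $-22048$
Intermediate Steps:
$Y{\left(A \right)} = 7 - 2 A$
$L{\left(g,c \right)} = - 3 c$
$\left(-761\right) 29 + L{\left(-202,Y{\left(7 \right)} \right)} = \left(-761\right) 29 - 3 \left(7 - 14\right) = -22069 - 3 \left(7 - 14\right) = -22069 - -21 = -22069 + 21 = -22048$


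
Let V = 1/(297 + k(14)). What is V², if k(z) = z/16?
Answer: 64/5678689 ≈ 1.1270e-5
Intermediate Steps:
k(z) = z/16 (k(z) = z*(1/16) = z/16)
V = 8/2383 (V = 1/(297 + (1/16)*14) = 1/(297 + 7/8) = 1/(2383/8) = 8/2383 ≈ 0.0033571)
V² = (8/2383)² = 64/5678689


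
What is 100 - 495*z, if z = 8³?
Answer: -253340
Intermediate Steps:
z = 512
100 - 495*z = 100 - 495*512 = 100 - 253440 = -253340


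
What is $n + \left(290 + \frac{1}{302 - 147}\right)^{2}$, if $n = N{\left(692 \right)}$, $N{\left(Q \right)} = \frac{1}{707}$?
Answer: $\frac{1428558851532}{16985675} \approx 84104.0$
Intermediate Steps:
$N{\left(Q \right)} = \frac{1}{707}$
$n = \frac{1}{707} \approx 0.0014144$
$n + \left(290 + \frac{1}{302 - 147}\right)^{2} = \frac{1}{707} + \left(290 + \frac{1}{302 - 147}\right)^{2} = \frac{1}{707} + \left(290 + \frac{1}{155}\right)^{2} = \frac{1}{707} + \left(\frac{44951}{155}\right)^{2} = \frac{1}{707} + \frac{2020592401}{24025} = \frac{1428558851532}{16985675}$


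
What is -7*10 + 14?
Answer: -56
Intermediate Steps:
-7*10 + 14 = -70 + 14 = -56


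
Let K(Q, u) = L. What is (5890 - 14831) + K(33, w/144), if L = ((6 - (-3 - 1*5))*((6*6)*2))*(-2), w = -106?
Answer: -10957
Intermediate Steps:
L = -2016 (L = ((6 - (-3 - 5))*(36*2))*(-2) = ((6 - 1*(-8))*72)*(-2) = ((6 + 8)*72)*(-2) = (14*72)*(-2) = 1008*(-2) = -2016)
K(Q, u) = -2016
(5890 - 14831) + K(33, w/144) = (5890 - 14831) - 2016 = -8941 - 2016 = -10957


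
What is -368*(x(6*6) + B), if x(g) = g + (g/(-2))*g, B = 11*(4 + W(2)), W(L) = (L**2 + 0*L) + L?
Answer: 184736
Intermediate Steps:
W(L) = L + L**2 (W(L) = (L**2 + 0) + L = L**2 + L = L + L**2)
B = 110 (B = 11*(4 + 2*(1 + 2)) = 11*(4 + 2*3) = 11*(4 + 6) = 11*10 = 110)
x(g) = g - g**2/2 (x(g) = g + (g*(-1/2))*g = g + (-g/2)*g = g - g**2/2)
-368*(x(6*6) + B) = -368*((6*6)*(2 - 6*6)/2 + 110) = -368*((1/2)*36*(2 - 1*36) + 110) = -368*((1/2)*36*(2 - 36) + 110) = -368*((1/2)*36*(-34) + 110) = -368*(-612 + 110) = -368*(-502) = 184736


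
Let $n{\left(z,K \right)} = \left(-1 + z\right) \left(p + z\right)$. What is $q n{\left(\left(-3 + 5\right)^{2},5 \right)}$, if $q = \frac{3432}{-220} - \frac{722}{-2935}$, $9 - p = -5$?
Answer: $- \frac{2433456}{2935} \approx -829.12$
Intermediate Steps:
$p = 14$ ($p = 9 - -5 = 9 + 5 = 14$)
$q = - \frac{45064}{2935}$ ($q = 3432 \left(- \frac{1}{220}\right) - - \frac{722}{2935} = - \frac{78}{5} + \frac{722}{2935} = - \frac{45064}{2935} \approx -15.354$)
$n{\left(z,K \right)} = \left(-1 + z\right) \left(14 + z\right)$
$q n{\left(\left(-3 + 5\right)^{2},5 \right)} = - \frac{45064 \left(-14 + \left(\left(-3 + 5\right)^{2}\right)^{2} + 13 \left(-3 + 5\right)^{2}\right)}{2935} = - \frac{45064 \left(-14 + \left(2^{2}\right)^{2} + 13 \cdot 2^{2}\right)}{2935} = - \frac{45064 \left(-14 + 4^{2} + 13 \cdot 4\right)}{2935} = - \frac{45064 \left(-14 + 16 + 52\right)}{2935} = \left(- \frac{45064}{2935}\right) 54 = - \frac{2433456}{2935}$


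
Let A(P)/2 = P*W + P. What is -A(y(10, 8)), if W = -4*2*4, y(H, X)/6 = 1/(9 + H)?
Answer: 372/19 ≈ 19.579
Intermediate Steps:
y(H, X) = 6/(9 + H)
W = -32 (W = -8*4 = -32)
A(P) = -62*P (A(P) = 2*(P*(-32) + P) = 2*(-32*P + P) = 2*(-31*P) = -62*P)
-A(y(10, 8)) = -(-62)*6/(9 + 10) = -(-62)*6/19 = -1*(-372/19) = 372/19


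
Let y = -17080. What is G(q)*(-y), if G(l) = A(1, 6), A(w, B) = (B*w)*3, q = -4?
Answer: 307440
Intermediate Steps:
A(w, B) = 3*B*w
G(l) = 18 (G(l) = 3*6*1 = 18)
G(q)*(-y) = 18*(-1*(-17080)) = 18*17080 = 307440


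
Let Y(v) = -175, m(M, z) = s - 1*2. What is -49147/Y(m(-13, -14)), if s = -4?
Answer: 7021/25 ≈ 280.84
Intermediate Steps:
m(M, z) = -6 (m(M, z) = -4 - 1*2 = -4 - 2 = -6)
-49147/Y(m(-13, -14)) = -49147/(-175) = -49147*(-1/175) = 7021/25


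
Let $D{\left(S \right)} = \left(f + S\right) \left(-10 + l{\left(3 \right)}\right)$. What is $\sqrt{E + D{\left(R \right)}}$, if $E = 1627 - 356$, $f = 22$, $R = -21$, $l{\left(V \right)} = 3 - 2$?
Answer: $\sqrt{1262} \approx 35.525$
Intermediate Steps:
$l{\left(V \right)} = 1$ ($l{\left(V \right)} = 3 - 2 = 1$)
$D{\left(S \right)} = -198 - 9 S$ ($D{\left(S \right)} = \left(22 + S\right) \left(-10 + 1\right) = \left(22 + S\right) \left(-9\right) = -198 - 9 S$)
$E = 1271$ ($E = 1627 - 356 = 1271$)
$\sqrt{E + D{\left(R \right)}} = \sqrt{1271 - 9} = \sqrt{1262}$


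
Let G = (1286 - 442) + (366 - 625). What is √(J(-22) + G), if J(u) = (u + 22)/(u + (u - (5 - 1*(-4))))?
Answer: 3*√65 ≈ 24.187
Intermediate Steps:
J(u) = (22 + u)/(-9 + 2*u) (J(u) = (22 + u)/(u + (u - (5 + 4))) = (22 + u)/(u + (u - 1*9)) = (22 + u)/(u + (u - 9)) = (22 + u)/(u + (-9 + u)) = (22 + u)/(-9 + 2*u))
G = 585 (G = 844 - 259 = 585)
√(J(-22) + G) = √((22 - 22)/(-9 + 2*(-22)) + 585) = √(0/(-9 - 44) + 585) = √(0/(-53) + 585) = √(-1/53*0 + 585) = √(0 + 585) = √585 = 3*√65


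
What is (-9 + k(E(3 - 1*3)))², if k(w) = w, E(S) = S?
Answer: 81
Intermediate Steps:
(-9 + k(E(3 - 1*3)))² = (-9 + (3 - 1*3))² = (-9 + (3 - 3))² = (-9 + 0)² = (-9)² = 81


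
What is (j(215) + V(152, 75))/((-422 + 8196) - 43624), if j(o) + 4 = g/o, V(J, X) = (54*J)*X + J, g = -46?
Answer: -66192887/3853875 ≈ -17.176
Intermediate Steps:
V(J, X) = J + 54*J*X (V(J, X) = 54*J*X + J = J + 54*J*X)
j(o) = -4 - 46/o
(j(215) + V(152, 75))/((-422 + 8196) - 43624) = ((-4 - 46/215) + 152*(1 + 54*75))/((-422 + 8196) - 43624) = ((-4 - 46*1/215) + 152*(1 + 4050))/(7774 - 43624) = ((-4 - 46/215) + 152*4051)/(-35850) = (-906/215 + 615752)*(-1/35850) = (132385774/215)*(-1/35850) = -66192887/3853875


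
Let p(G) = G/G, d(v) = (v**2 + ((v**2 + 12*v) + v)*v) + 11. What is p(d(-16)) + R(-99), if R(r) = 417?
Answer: 418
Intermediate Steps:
d(v) = 11 + v**2 + v*(v**2 + 13*v) (d(v) = (v**2 + (v**2 + 13*v)*v) + 11 = (v**2 + v*(v**2 + 13*v)) + 11 = 11 + v**2 + v*(v**2 + 13*v))
p(G) = 1
p(d(-16)) + R(-99) = 1 + 417 = 418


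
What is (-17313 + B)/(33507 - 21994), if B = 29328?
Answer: 12015/11513 ≈ 1.0436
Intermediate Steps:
(-17313 + B)/(33507 - 21994) = (-17313 + 29328)/(33507 - 21994) = 12015/11513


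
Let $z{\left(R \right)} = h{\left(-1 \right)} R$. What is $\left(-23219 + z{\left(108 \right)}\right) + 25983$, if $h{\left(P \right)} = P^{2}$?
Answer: $2872$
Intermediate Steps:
$z{\left(R \right)} = R$ ($z{\left(R \right)} = \left(-1\right)^{2} R = 1 R = R$)
$\left(-23219 + z{\left(108 \right)}\right) + 25983 = \left(-23219 + 108\right) + 25983 = -23111 + 25983 = 2872$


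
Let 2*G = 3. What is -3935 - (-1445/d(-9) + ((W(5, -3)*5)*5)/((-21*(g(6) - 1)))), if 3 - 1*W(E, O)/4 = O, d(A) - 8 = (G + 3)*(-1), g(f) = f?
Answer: -24615/7 ≈ -3516.4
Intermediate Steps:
G = 3/2 (G = (½)*3 = 3/2 ≈ 1.5000)
d(A) = 7/2 (d(A) = 8 + (3/2 + 3)*(-1) = 8 + (9/2)*(-1) = 8 - 9/2 = 7/2)
W(E, O) = 12 - 4*O
-3935 - (-1445/d(-9) + ((W(5, -3)*5)*5)/((-21*(g(6) - 1)))) = -3935 - (-1445/7/2 + (((12 - 4*(-3))*5)*5)/((-21*(6 - 1)))) = -3935 - (-1445*2/7 + (((12 + 12)*5)*5)/((-21*5))) = -3935 - (-2890/7 + ((24*5)*5)/(-105)) = -3935 - (-2890/7 + (120*5)*(-1/105)) = -3935 - (-2890/7 + 600*(-1/105)) = -3935 - (-2890/7 - 40/7) = -3935 - 1*(-2930/7) = -3935 + 2930/7 = -24615/7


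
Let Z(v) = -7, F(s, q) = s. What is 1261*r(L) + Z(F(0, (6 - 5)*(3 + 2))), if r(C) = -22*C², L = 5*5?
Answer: -17338757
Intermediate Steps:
L = 25
1261*r(L) + Z(F(0, (6 - 5)*(3 + 2))) = 1261*(-22*25²) - 7 = 1261*(-22*625) - 7 = 1261*(-13750) - 7 = -17338750 - 7 = -17338757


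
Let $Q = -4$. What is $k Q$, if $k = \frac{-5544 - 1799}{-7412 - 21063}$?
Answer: $- \frac{29372}{28475} \approx -1.0315$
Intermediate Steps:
$k = \frac{7343}{28475}$ ($k = - \frac{7343}{-28475} = \left(-7343\right) \left(- \frac{1}{28475}\right) = \frac{7343}{28475} \approx 0.25788$)
$k Q = \frac{7343}{28475} \left(-4\right) = - \frac{29372}{28475}$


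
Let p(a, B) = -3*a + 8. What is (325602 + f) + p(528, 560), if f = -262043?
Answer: 61983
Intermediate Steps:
p(a, B) = 8 - 3*a
(325602 + f) + p(528, 560) = (325602 - 262043) + (8 - 3*528) = 63559 + (8 - 1584) = 63559 - 1576 = 61983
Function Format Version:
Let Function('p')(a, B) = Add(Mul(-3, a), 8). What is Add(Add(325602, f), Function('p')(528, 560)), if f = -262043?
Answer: 61983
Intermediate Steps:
Function('p')(a, B) = Add(8, Mul(-3, a))
Add(Add(325602, f), Function('p')(528, 560)) = Add(Add(325602, -262043), Add(8, Mul(-3, 528))) = Add(63559, Add(8, -1584)) = Add(63559, -1576) = 61983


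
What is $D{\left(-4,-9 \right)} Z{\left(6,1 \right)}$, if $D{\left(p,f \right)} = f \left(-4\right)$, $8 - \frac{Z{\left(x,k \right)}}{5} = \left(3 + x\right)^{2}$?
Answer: $-13140$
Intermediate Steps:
$Z{\left(x,k \right)} = 40 - 5 \left(3 + x\right)^{2}$
$D{\left(p,f \right)} = - 4 f$
$D{\left(-4,-9 \right)} Z{\left(6,1 \right)} = \left(-4\right) \left(-9\right) \left(40 - 5 \left(3 + 6\right)^{2}\right) = 36 \left(40 - 5 \cdot 9^{2}\right) = 36 \left(40 - 405\right) = 36 \left(-365\right) = -13140$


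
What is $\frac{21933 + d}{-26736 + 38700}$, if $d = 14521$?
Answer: $\frac{18227}{5982} \approx 3.047$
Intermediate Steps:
$\frac{21933 + d}{-26736 + 38700} = \frac{21933 + 14521}{-26736 + 38700} = \frac{36454}{11964} = 36454 \cdot \frac{1}{11964} = \frac{18227}{5982}$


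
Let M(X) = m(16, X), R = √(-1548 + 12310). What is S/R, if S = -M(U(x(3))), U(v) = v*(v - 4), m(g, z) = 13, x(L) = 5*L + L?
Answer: -13*√10762/10762 ≈ -0.12531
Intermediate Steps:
R = √10762 ≈ 103.74
x(L) = 6*L
U(v) = v*(-4 + v)
M(X) = 13
S = -13 (S = -1*13 = -13)
S/R = -13*√10762/10762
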